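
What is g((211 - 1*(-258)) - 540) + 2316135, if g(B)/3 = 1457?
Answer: 2320506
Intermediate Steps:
g(B) = 4371 (g(B) = 3*1457 = 4371)
g((211 - 1*(-258)) - 540) + 2316135 = 4371 + 2316135 = 2320506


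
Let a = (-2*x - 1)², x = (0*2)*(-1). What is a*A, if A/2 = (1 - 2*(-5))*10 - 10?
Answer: 200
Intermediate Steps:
x = 0 (x = 0*(-1) = 0)
a = 1 (a = (-2*0 - 1)² = (0 - 1)² = (-1)² = 1)
A = 200 (A = 2*((1 - 2*(-5))*10 - 10) = 2*((1 + 10)*10 - 10) = 2*(11*10 - 10) = 2*(110 - 10) = 2*100 = 200)
a*A = 1*200 = 200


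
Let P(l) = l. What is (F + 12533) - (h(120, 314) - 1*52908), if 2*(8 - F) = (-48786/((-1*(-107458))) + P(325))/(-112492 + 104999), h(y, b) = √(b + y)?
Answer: 26349213061019/402591397 - √434 ≈ 65428.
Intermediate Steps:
F = 3229449942/402591397 (F = 8 - (-48786/((-1*(-107458))) + 325)/(2*(-112492 + 104999)) = 8 - (-48786/107458 + 325)/(2*(-7493)) = 8 - (-48786*1/107458 + 325)*(-1)/(2*7493) = 8 - (-24393/53729 + 325)*(-1)/(2*7493) = 8 - 8718766*(-1)/(53729*7493) = 8 - ½*(-17437532/402591397) = 8 + 8718766/402591397 = 3229449942/402591397 ≈ 8.0217)
(F + 12533) - (h(120, 314) - 1*52908) = (3229449942/402591397 + 12533) - (√(314 + 120) - 1*52908) = 5048907428543/402591397 - (√434 - 52908) = 5048907428543/402591397 - (-52908 + √434) = 5048907428543/402591397 + (52908 - √434) = 26349213061019/402591397 - √434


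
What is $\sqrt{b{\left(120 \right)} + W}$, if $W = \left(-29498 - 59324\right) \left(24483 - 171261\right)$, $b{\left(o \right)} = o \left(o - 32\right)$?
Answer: $6 \sqrt{362142391} \approx 1.1418 \cdot 10^{5}$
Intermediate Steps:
$b{\left(o \right)} = o \left(-32 + o\right)$
$W = 13037115516$ ($W = \left(-88822\right) \left(-146778\right) = 13037115516$)
$\sqrt{b{\left(120 \right)} + W} = \sqrt{120 \left(-32 + 120\right) + 13037115516} = \sqrt{120 \cdot 88 + 13037115516} = \sqrt{10560 + 13037115516} = \sqrt{13037126076} = 6 \sqrt{362142391}$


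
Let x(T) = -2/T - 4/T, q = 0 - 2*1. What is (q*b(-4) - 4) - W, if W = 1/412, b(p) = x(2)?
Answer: 823/412 ≈ 1.9976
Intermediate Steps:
q = -2 (q = 0 - 2 = -2)
x(T) = -6/T
b(p) = -3 (b(p) = -6/2 = -6*½ = -3)
W = 1/412 ≈ 0.0024272
(q*b(-4) - 4) - W = (-2*(-3) - 4) - 1*1/412 = (6 - 4) - 1/412 = 2 - 1/412 = 823/412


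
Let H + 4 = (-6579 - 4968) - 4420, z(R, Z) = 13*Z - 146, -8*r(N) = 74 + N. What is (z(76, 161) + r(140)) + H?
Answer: -56203/4 ≈ -14051.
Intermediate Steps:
r(N) = -37/4 - N/8 (r(N) = -(74 + N)/8 = -37/4 - N/8)
z(R, Z) = -146 + 13*Z
H = -15971 (H = -4 + ((-6579 - 4968) - 4420) = -4 + (-11547 - 4420) = -4 - 15967 = -15971)
(z(76, 161) + r(140)) + H = ((-146 + 13*161) + (-37/4 - ⅛*140)) - 15971 = ((-146 + 2093) + (-37/4 - 35/2)) - 15971 = (1947 - 107/4) - 15971 = 7681/4 - 15971 = -56203/4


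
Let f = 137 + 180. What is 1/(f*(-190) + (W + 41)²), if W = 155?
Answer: -1/21814 ≈ -4.5842e-5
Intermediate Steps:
f = 317
1/(f*(-190) + (W + 41)²) = 1/(317*(-190) + (155 + 41)²) = 1/(-60230 + 196²) = 1/(-60230 + 38416) = 1/(-21814) = -1/21814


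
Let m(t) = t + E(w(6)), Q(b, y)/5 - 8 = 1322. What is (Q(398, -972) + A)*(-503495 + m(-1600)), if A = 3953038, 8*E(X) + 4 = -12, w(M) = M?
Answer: -2000026529736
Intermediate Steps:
Q(b, y) = 6650 (Q(b, y) = 40 + 5*1322 = 40 + 6610 = 6650)
E(X) = -2 (E(X) = -1/2 + (1/8)*(-12) = -1/2 - 3/2 = -2)
m(t) = -2 + t (m(t) = t - 2 = -2 + t)
(Q(398, -972) + A)*(-503495 + m(-1600)) = (6650 + 3953038)*(-503495 + (-2 - 1600)) = 3959688*(-503495 - 1602) = 3959688*(-505097) = -2000026529736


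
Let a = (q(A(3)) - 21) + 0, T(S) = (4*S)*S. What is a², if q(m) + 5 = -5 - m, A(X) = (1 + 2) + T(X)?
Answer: 4900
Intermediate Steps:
T(S) = 4*S²
A(X) = 3 + 4*X² (A(X) = (1 + 2) + 4*X² = 3 + 4*X²)
q(m) = -10 - m (q(m) = -5 + (-5 - m) = -10 - m)
a = -70 (a = ((-10 - (3 + 4*3²)) - 21) + 0 = ((-10 - (3 + 4*9)) - 21) + 0 = ((-10 - (3 + 36)) - 21) + 0 = ((-10 - 1*39) - 21) + 0 = ((-10 - 39) - 21) + 0 = (-49 - 21) + 0 = -70 + 0 = -70)
a² = (-70)² = 4900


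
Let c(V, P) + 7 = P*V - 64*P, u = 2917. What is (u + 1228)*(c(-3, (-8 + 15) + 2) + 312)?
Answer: -1235210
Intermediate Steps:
c(V, P) = -7 - 64*P + P*V (c(V, P) = -7 + (P*V - 64*P) = -7 + (-64*P + P*V) = -7 - 64*P + P*V)
(u + 1228)*(c(-3, (-8 + 15) + 2) + 312) = (2917 + 1228)*((-7 - 64*((-8 + 15) + 2) + ((-8 + 15) + 2)*(-3)) + 312) = 4145*((-7 - 64*(7 + 2) + (7 + 2)*(-3)) + 312) = 4145*((-7 - 64*9 + 9*(-3)) + 312) = 4145*((-7 - 576 - 27) + 312) = 4145*(-610 + 312) = 4145*(-298) = -1235210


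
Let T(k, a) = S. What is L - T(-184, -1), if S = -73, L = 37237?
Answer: 37310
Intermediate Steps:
T(k, a) = -73
L - T(-184, -1) = 37237 - 1*(-73) = 37237 + 73 = 37310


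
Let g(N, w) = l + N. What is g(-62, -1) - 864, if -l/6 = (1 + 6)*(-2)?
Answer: -842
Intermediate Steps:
l = 84 (l = -6*(1 + 6)*(-2) = -42*(-2) = -6*(-14) = 84)
g(N, w) = 84 + N
g(-62, -1) - 864 = (84 - 62) - 864 = 22 - 864 = -842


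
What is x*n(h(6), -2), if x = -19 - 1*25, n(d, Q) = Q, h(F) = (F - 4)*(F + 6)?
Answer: 88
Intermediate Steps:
h(F) = (-4 + F)*(6 + F)
x = -44 (x = -19 - 25 = -44)
x*n(h(6), -2) = -44*(-2) = 88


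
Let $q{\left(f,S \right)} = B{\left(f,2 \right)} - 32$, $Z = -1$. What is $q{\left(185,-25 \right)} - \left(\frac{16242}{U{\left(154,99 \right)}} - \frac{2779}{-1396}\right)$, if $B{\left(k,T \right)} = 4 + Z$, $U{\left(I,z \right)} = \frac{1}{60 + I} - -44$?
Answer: $- \frac{1753202573}{4382044} \approx -400.09$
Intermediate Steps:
$U{\left(I,z \right)} = 44 + \frac{1}{60 + I}$ ($U{\left(I,z \right)} = \frac{1}{60 + I} + 44 = 44 + \frac{1}{60 + I}$)
$B{\left(k,T \right)} = 3$ ($B{\left(k,T \right)} = 4 - 1 = 3$)
$q{\left(f,S \right)} = -29$ ($q{\left(f,S \right)} = 3 - 32 = -29$)
$q{\left(185,-25 \right)} - \left(\frac{16242}{U{\left(154,99 \right)}} - \frac{2779}{-1396}\right) = -29 - \left(\frac{16242}{\frac{1}{60 + 154} \left(2641 + 44 \cdot 154\right)} - \frac{2779}{-1396}\right) = -29 - \left(\frac{16242}{\frac{1}{214} \left(2641 + 6776\right)} - - \frac{2779}{1396}\right) = -29 - \left(\frac{16242}{\frac{1}{214} \cdot 9417} + \frac{2779}{1396}\right) = -29 - \left(\frac{16242}{\frac{9417}{214}} + \frac{2779}{1396}\right) = -29 - \left(16242 \cdot \frac{214}{9417} + \frac{2779}{1396}\right) = -29 - \left(\frac{1158596}{3139} + \frac{2779}{1396}\right) = -29 - \frac{1626123297}{4382044} = - \frac{1753202573}{4382044}$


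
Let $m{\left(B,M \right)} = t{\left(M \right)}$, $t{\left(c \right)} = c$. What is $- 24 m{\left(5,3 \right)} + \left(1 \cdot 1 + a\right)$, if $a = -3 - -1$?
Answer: $-73$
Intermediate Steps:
$m{\left(B,M \right)} = M$
$a = -2$ ($a = -3 + 1 = -2$)
$- 24 m{\left(5,3 \right)} + \left(1 \cdot 1 + a\right) = \left(-24\right) 3 + \left(1 \cdot 1 - 2\right) = -72 + \left(1 - 2\right) = -72 - 1 = -73$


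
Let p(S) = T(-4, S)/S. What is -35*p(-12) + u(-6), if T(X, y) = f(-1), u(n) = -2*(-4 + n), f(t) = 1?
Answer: 275/12 ≈ 22.917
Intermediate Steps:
u(n) = 8 - 2*n
T(X, y) = 1
p(S) = 1/S
-35*p(-12) + u(-6) = -35/(-12) + (8 - 2*(-6)) = -35*(-1/12) + (8 + 12) = 35/12 + 20 = 275/12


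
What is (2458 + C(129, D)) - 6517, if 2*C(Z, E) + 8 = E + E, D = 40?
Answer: -4023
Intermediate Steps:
C(Z, E) = -4 + E (C(Z, E) = -4 + (E + E)/2 = -4 + (2*E)/2 = -4 + E)
(2458 + C(129, D)) - 6517 = (2458 + (-4 + 40)) - 6517 = (2458 + 36) - 6517 = 2494 - 6517 = -4023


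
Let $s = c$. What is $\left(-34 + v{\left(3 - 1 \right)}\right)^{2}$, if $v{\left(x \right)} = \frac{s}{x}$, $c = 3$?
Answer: $\frac{4225}{4} \approx 1056.3$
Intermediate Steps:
$s = 3$
$v{\left(x \right)} = \frac{3}{x}$
$\left(-34 + v{\left(3 - 1 \right)}\right)^{2} = \left(-34 + \frac{3}{3 - 1}\right)^{2} = \left(-34 + \frac{3}{2}\right)^{2} = \left(- \frac{65}{2}\right)^{2} = \frac{4225}{4}$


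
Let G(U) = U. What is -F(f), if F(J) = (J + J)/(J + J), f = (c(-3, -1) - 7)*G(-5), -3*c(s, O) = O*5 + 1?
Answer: -1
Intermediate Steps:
c(s, O) = -1/3 - 5*O/3 (c(s, O) = -(O*5 + 1)/3 = -(5*O + 1)/3 = -(1 + 5*O)/3 = -1/3 - 5*O/3)
f = 85/3 (f = ((-1/3 - 5/3*(-1)) - 7)*(-5) = ((-1/3 + 5/3) - 7)*(-5) = (4/3 - 7)*(-5) = -17/3*(-5) = 85/3 ≈ 28.333)
F(J) = 1 (F(J) = (2*J)/((2*J)) = (2*J)*(1/(2*J)) = 1)
-F(f) = -1*1 = -1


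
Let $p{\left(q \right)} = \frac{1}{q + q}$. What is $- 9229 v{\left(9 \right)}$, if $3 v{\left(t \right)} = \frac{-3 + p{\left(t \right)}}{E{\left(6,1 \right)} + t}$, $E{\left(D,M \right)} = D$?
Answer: $\frac{489137}{810} \approx 603.87$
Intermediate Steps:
$p{\left(q \right)} = \frac{1}{2 q}$
$v{\left(t \right)} = \frac{-3 + \frac{1}{2 t}}{3 \left(6 + t\right)}$ ($v{\left(t \right)} = \frac{\left(-3 + \frac{1}{2 t}\right) \frac{1}{6 + t}}{3} = \frac{\frac{1}{6 + t} \left(-3 + \frac{1}{2 t}\right)}{3} = \frac{-3 + \frac{1}{2 t}}{3 \left(6 + t\right)}$)
$- 9229 v{\left(9 \right)} = - 9229 \frac{\frac{1}{6} - 9}{9 \left(6 + 9\right)} = - 9229 \frac{\frac{1}{6} - 9}{9 \cdot 15} = - 9229 \cdot \frac{1}{9} \cdot \frac{1}{15} \left(- \frac{53}{6}\right) = \left(-9229\right) \left(- \frac{53}{810}\right) = \frac{489137}{810}$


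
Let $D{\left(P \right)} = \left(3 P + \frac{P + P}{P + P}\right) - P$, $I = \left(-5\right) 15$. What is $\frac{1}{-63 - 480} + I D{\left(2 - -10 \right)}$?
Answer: $- \frac{1018126}{543} \approx -1875.0$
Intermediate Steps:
$I = -75$
$D{\left(P \right)} = 1 + 2 P$ ($D{\left(P \right)} = \left(3 P + \frac{2 P}{2 P}\right) - P = \left(3 P + 2 P \frac{1}{2 P}\right) - P = \left(3 P + 1\right) - P = \left(1 + 3 P\right) - P = 1 + 2 P$)
$\frac{1}{-63 - 480} + I D{\left(2 - -10 \right)} = \frac{1}{-63 - 480} - 75 \left(1 + 2 \left(2 - -10\right)\right) = \frac{1}{-543} - 75 \left(1 + 2 \left(2 + 10\right)\right) = - \frac{1}{543} - 75 \left(1 + 2 \cdot 12\right) = - \frac{1}{543} - 75 \left(1 + 24\right) = - \frac{1}{543} - 1875 = - \frac{1018126}{543}$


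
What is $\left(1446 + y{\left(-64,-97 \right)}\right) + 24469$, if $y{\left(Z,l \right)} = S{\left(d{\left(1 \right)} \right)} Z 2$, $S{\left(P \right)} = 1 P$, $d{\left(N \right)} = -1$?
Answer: $26043$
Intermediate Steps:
$S{\left(P \right)} = P$
$y{\left(Z,l \right)} = - 2 Z$ ($y{\left(Z,l \right)} = - Z 2 = - 2 Z$)
$\left(1446 + y{\left(-64,-97 \right)}\right) + 24469 = \left(1446 - -128\right) + 24469 = \left(1446 + 128\right) + 24469 = 1574 + 24469 = 26043$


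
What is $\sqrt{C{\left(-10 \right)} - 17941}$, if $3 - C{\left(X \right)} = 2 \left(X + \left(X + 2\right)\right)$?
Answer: $i \sqrt{17902} \approx 133.8 i$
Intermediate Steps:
$C{\left(X \right)} = -1 - 4 X$ ($C{\left(X \right)} = 3 - 2 \left(X + \left(X + 2\right)\right) = 3 - 2 \left(X + \left(2 + X\right)\right) = 3 - 2 \left(2 + 2 X\right) = 3 - \left(4 + 4 X\right) = -1 - 4 X$)
$\sqrt{C{\left(-10 \right)} - 17941} = \sqrt{\left(-1 - -40\right) - 17941} = \sqrt{\left(-1 + 40\right) - 17941} = \sqrt{39 - 17941} = \sqrt{-17902} = i \sqrt{17902}$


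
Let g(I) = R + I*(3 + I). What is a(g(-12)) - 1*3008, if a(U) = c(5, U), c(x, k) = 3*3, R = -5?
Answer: -2999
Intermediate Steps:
c(x, k) = 9
g(I) = -5 + I*(3 + I)
a(U) = 9
a(g(-12)) - 1*3008 = 9 - 1*3008 = 9 - 3008 = -2999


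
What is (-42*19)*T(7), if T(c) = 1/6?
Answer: -133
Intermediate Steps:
T(c) = ⅙
(-42*19)*T(7) = -42*19*(⅙) = -798*⅙ = -133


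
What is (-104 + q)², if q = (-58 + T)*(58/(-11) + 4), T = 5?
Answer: 161604/121 ≈ 1335.6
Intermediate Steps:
q = 742/11 (q = (-58 + 5)*(58/(-11) + 4) = -53*(58*(-1/11) + 4) = -53*(-58/11 + 4) = -53*(-14/11) = 742/11 ≈ 67.455)
(-104 + q)² = (-104 + 742/11)² = (-402/11)² = 161604/121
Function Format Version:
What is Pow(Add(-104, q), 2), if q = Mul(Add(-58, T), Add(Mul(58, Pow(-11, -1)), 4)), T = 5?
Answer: Rational(161604, 121) ≈ 1335.6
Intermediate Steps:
q = Rational(742, 11) (q = Mul(Add(-58, 5), Add(Mul(58, Pow(-11, -1)), 4)) = Mul(-53, Add(Mul(58, Rational(-1, 11)), 4)) = Mul(-53, Add(Rational(-58, 11), 4)) = Mul(-53, Rational(-14, 11)) = Rational(742, 11) ≈ 67.455)
Pow(Add(-104, q), 2) = Pow(Add(-104, Rational(742, 11)), 2) = Pow(Rational(-402, 11), 2) = Rational(161604, 121)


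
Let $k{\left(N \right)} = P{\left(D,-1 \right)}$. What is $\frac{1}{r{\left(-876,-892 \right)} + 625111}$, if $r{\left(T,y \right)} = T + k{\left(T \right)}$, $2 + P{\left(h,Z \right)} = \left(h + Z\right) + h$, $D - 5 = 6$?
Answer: $\frac{1}{624254} \approx 1.6019 \cdot 10^{-6}$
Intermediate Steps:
$D = 11$ ($D = 5 + 6 = 11$)
$P{\left(h,Z \right)} = -2 + Z + 2 h$ ($P{\left(h,Z \right)} = -2 + \left(\left(h + Z\right) + h\right) = -2 + \left(\left(Z + h\right) + h\right) = -2 + \left(Z + 2 h\right) = -2 + Z + 2 h$)
$k{\left(N \right)} = 19$ ($k{\left(N \right)} = -2 - 1 + 2 \cdot 11 = -2 - 1 + 22 = 19$)
$r{\left(T,y \right)} = 19 + T$ ($r{\left(T,y \right)} = T + 19 = 19 + T$)
$\frac{1}{r{\left(-876,-892 \right)} + 625111} = \frac{1}{\left(19 - 876\right) + 625111} = \frac{1}{-857 + 625111} = \frac{1}{624254}$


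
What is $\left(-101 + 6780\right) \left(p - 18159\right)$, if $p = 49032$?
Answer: $206200767$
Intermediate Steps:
$\left(-101 + 6780\right) \left(p - 18159\right) = \left(-101 + 6780\right) \left(49032 - 18159\right) = 6679 \cdot 30873 = 206200767$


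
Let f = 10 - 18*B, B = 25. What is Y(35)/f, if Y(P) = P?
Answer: -7/88 ≈ -0.079545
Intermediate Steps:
f = -440 (f = 10 - 18*25 = 10 - 450 = -440)
Y(35)/f = 35/(-440) = 35*(-1/440) = -7/88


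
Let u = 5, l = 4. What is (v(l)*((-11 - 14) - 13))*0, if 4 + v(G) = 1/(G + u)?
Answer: 0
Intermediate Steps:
v(G) = -4 + 1/(5 + G) (v(G) = -4 + 1/(G + 5) = -4 + 1/(5 + G))
(v(l)*((-11 - 14) - 13))*0 = (((-19 - 4*4)/(5 + 4))*((-11 - 14) - 13))*0 = (((-19 - 16)/9)*(-25 - 13))*0 = (((⅑)*(-35))*(-38))*0 = -35/9*(-38)*0 = (1330/9)*0 = 0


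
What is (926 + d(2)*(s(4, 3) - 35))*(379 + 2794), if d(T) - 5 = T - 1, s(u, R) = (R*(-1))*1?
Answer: 2214754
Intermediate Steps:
s(u, R) = -R (s(u, R) = -R*1 = -R)
d(T) = 4 + T (d(T) = 5 + (T - 1) = 5 + (-1 + T) = 4 + T)
(926 + d(2)*(s(4, 3) - 35))*(379 + 2794) = (926 + (4 + 2)*(-1*3 - 35))*(379 + 2794) = (926 + 6*(-3 - 35))*3173 = (926 + 6*(-38))*3173 = (926 - 228)*3173 = 698*3173 = 2214754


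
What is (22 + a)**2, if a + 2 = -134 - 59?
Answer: 29929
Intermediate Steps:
a = -195 (a = -2 + (-134 - 59) = -2 - 193 = -195)
(22 + a)**2 = (22 - 195)**2 = (-173)**2 = 29929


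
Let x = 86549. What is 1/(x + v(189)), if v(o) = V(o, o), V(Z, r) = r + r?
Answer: 1/86927 ≈ 1.1504e-5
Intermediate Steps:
V(Z, r) = 2*r
v(o) = 2*o
1/(x + v(189)) = 1/(86549 + 2*189) = 1/(86549 + 378) = 1/86927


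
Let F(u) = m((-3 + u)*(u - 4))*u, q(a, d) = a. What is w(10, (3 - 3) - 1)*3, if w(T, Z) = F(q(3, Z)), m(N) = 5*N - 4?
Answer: -36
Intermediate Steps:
m(N) = -4 + 5*N
F(u) = u*(-4 + 5*(-4 + u)*(-3 + u)) (F(u) = (-4 + 5*((-3 + u)*(u - 4)))*u = (-4 + 5*((-3 + u)*(-4 + u)))*u = (-4 + 5*((-4 + u)*(-3 + u)))*u = (-4 + 5*(-4 + u)*(-3 + u))*u = u*(-4 + 5*(-4 + u)*(-3 + u)))
w(T, Z) = -12 (w(T, Z) = 3*(56 - 35*3 + 5*3**2) = 3*(56 - 105 + 5*9) = 3*(56 - 105 + 45) = 3*(-4) = -12)
w(10, (3 - 3) - 1)*3 = -12*3 = -36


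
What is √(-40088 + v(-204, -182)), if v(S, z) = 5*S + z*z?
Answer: 4*I*√499 ≈ 89.353*I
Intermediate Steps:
v(S, z) = z² + 5*S (v(S, z) = 5*S + z² = z² + 5*S)
√(-40088 + v(-204, -182)) = √(-40088 + ((-182)² + 5*(-204))) = √(-40088 + (33124 - 1020)) = √(-40088 + 32104) = √(-7984) = 4*I*√499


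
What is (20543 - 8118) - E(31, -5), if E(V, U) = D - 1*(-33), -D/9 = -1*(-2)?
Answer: 12410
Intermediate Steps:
D = -18 (D = -(-9)*(-2) = -9*2 = -18)
E(V, U) = 15 (E(V, U) = -18 - 1*(-33) = -18 + 33 = 15)
(20543 - 8118) - E(31, -5) = (20543 - 8118) - 15 = 12425 - 1*15 = 12425 - 15 = 12410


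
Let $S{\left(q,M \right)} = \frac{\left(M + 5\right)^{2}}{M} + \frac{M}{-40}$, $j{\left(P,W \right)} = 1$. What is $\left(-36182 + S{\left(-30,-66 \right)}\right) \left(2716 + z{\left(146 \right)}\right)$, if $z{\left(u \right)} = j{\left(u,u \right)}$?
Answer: $- \frac{5907311527}{60} \approx -9.8455 \cdot 10^{7}$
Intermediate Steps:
$z{\left(u \right)} = 1$
$S{\left(q,M \right)} = - \frac{M}{40} + \frac{\left(5 + M\right)^{2}}{M}$ ($S{\left(q,M \right)} = \frac{\left(5 + M\right)^{2}}{M} + M \left(- \frac{1}{40}\right) = \frac{\left(5 + M\right)^{2}}{M} - \frac{M}{40} = - \frac{M}{40} + \frac{\left(5 + M\right)^{2}}{M}$)
$\left(-36182 + S{\left(-30,-66 \right)}\right) \left(2716 + z{\left(146 \right)}\right) = \left(-36182 + \left(\left(- \frac{1}{40}\right) \left(-66\right) + \frac{\left(5 - 66\right)^{2}}{-66}\right)\right) \left(2716 + 1\right) = \left(-36182 + \left(\frac{33}{20} - \frac{\left(-61\right)^{2}}{66}\right)\right) 2717 = \left(-36182 + \left(\frac{33}{20} - \frac{3721}{66}\right)\right) 2717 = \left(-36182 - \frac{36121}{660}\right) 2717 = \left(- \frac{23916241}{660}\right) 2717 = - \frac{5907311527}{60}$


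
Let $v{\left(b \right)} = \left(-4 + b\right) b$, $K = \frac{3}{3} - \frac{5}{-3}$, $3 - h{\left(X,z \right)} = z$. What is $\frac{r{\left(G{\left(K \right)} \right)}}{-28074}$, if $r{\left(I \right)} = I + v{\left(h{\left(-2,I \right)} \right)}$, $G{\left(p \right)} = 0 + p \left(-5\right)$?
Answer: $- \frac{1693}{252666} \approx -0.0067005$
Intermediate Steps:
$h{\left(X,z \right)} = 3 - z$
$K = \frac{8}{3}$ ($K = 3 \cdot \frac{1}{3} - - \frac{5}{3} = 1 + \frac{5}{3} = \frac{8}{3} \approx 2.6667$)
$v{\left(b \right)} = b \left(-4 + b\right)$
$G{\left(p \right)} = - 5 p$ ($G{\left(p \right)} = 0 - 5 p = - 5 p$)
$r{\left(I \right)} = I + \left(-1 - I\right) \left(3 - I\right)$ ($r{\left(I \right)} = I + \left(3 - I\right) \left(-4 - \left(-3 + I\right)\right) = I + \left(3 - I\right) \left(-1 - I\right) = I + \left(-1 - I\right) \left(3 - I\right)$)
$\frac{r{\left(G{\left(K \right)} \right)}}{-28074} = \frac{-3 + \left(\left(-5\right) \frac{8}{3}\right)^{2} - \left(-5\right) \frac{8}{3}}{-28074} = \left(-3 + \left(- \frac{40}{3}\right)^{2} - - \frac{40}{3}\right) \left(- \frac{1}{28074}\right) = \left(-3 + \frac{1600}{9} + \frac{40}{3}\right) \left(- \frac{1}{28074}\right) = \frac{1693}{9} \left(- \frac{1}{28074}\right) = - \frac{1693}{252666}$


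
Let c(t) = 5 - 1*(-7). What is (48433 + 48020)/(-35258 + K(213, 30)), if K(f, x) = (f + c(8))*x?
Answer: -96453/28508 ≈ -3.3834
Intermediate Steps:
c(t) = 12 (c(t) = 5 + 7 = 12)
K(f, x) = x*(12 + f) (K(f, x) = (f + 12)*x = (12 + f)*x = x*(12 + f))
(48433 + 48020)/(-35258 + K(213, 30)) = (48433 + 48020)/(-35258 + 30*(12 + 213)) = 96453/(-35258 + 30*225) = 96453/(-35258 + 6750) = 96453/(-28508) = 96453*(-1/28508) = -96453/28508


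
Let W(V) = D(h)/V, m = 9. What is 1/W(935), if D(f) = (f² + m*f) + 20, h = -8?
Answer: 935/12 ≈ 77.917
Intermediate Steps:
D(f) = 20 + f² + 9*f (D(f) = (f² + 9*f) + 20 = 20 + f² + 9*f)
W(V) = 12/V (W(V) = (20 + (-8)² + 9*(-8))/V = (20 + 64 - 72)/V = 12/V)
1/W(935) = 1/(12/935) = 935/12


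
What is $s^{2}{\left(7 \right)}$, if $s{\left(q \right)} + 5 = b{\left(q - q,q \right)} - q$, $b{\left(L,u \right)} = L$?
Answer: $144$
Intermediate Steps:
$s{\left(q \right)} = -5 - q$ ($s{\left(q \right)} = -5 + \left(\left(q - q\right) - q\right) = -5 + \left(0 - q\right) = -5 - q$)
$s^{2}{\left(7 \right)} = \left(-5 - 7\right)^{2} = \left(-12\right)^{2} = 144$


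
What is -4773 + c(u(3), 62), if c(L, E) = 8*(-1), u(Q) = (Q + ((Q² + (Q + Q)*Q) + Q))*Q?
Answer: -4781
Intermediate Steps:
u(Q) = Q*(2*Q + 3*Q²) (u(Q) = (Q + ((Q² + (2*Q)*Q) + Q))*Q = (Q + ((Q² + 2*Q²) + Q))*Q = (Q + (3*Q² + Q))*Q = (Q + (Q + 3*Q²))*Q = (2*Q + 3*Q²)*Q = Q*(2*Q + 3*Q²))
c(L, E) = -8
-4773 + c(u(3), 62) = -4773 - 8 = -4781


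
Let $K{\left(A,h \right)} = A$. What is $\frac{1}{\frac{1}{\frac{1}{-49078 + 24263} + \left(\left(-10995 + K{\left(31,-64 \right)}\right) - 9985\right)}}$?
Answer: $- \frac{519849436}{24815} \approx -20949.0$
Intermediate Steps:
$\frac{1}{\frac{1}{\frac{1}{-49078 + 24263} + \left(\left(-10995 + K{\left(31,-64 \right)}\right) - 9985\right)}} = \frac{1}{\frac{1}{\frac{1}{-49078 + 24263} + \left(\left(-10995 + 31\right) - 9985\right)}} = \frac{1}{\frac{1}{\frac{1}{-24815} - 20949}} = \frac{1}{\frac{1}{- \frac{1}{24815} - 20949}} = \frac{1}{\frac{1}{- \frac{519849436}{24815}}} = \frac{1}{- \frac{24815}{519849436}} = - \frac{519849436}{24815}$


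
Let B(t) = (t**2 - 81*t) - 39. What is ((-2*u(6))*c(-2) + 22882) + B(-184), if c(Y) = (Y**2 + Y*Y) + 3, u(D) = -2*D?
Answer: 71867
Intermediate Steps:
c(Y) = 3 + 2*Y**2 (c(Y) = (Y**2 + Y**2) + 3 = 2*Y**2 + 3 = 3 + 2*Y**2)
B(t) = -39 + t**2 - 81*t
((-2*u(6))*c(-2) + 22882) + B(-184) = ((-(-4)*6)*(3 + 2*(-2)**2) + 22882) + (-39 + (-184)**2 - 81*(-184)) = ((-2*(-12))*(3 + 2*4) + 22882) + (-39 + 33856 + 14904) = (24*(3 + 8) + 22882) + 48721 = (24*11 + 22882) + 48721 = (264 + 22882) + 48721 = 23146 + 48721 = 71867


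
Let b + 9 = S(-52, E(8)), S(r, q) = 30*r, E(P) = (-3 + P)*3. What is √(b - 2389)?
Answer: I*√3958 ≈ 62.913*I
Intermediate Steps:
E(P) = -9 + 3*P
b = -1569 (b = -9 + 30*(-52) = -9 - 1560 = -1569)
√(b - 2389) = √(-1569 - 2389) = √(-3958) = I*√3958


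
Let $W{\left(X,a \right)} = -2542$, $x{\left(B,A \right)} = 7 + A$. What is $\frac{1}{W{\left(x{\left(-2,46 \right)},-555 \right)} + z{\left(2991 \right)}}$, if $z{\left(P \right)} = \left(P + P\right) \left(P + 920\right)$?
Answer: $\frac{1}{23393060} \approx 4.2748 \cdot 10^{-8}$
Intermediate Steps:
$z{\left(P \right)} = 2 P \left(920 + P\right)$
$\frac{1}{W{\left(x{\left(-2,46 \right)},-555 \right)} + z{\left(2991 \right)}} = \frac{1}{-2542 + 2 \cdot 2991 \left(920 + 2991\right)} = \frac{1}{-2542 + 2 \cdot 2991 \cdot 3911} = \frac{1}{-2542 + 23395602} = \frac{1}{23393060}$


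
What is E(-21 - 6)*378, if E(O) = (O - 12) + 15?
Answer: -9072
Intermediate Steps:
E(O) = 3 + O (E(O) = (-12 + O) + 15 = 3 + O)
E(-21 - 6)*378 = (3 + (-21 - 6))*378 = (3 - 27)*378 = -24*378 = -9072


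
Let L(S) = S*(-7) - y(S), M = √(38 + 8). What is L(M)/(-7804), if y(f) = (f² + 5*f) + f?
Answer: 23/3902 + 13*√46/7804 ≈ 0.017193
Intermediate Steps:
y(f) = f² + 6*f
M = √46 ≈ 6.7823
L(S) = -7*S - S*(6 + S) (L(S) = S*(-7) - S*(6 + S) = -7*S - S*(6 + S))
L(M)/(-7804) = (√46*(-13 - √46))/(-7804) = (√46*(-13 - √46))*(-1/7804) = -√46*(-13 - √46)/7804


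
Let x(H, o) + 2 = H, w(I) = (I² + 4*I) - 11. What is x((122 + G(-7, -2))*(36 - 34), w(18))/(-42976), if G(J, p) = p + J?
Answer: -7/1343 ≈ -0.0052122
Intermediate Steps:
G(J, p) = J + p
w(I) = -11 + I² + 4*I
x(H, o) = -2 + H
x((122 + G(-7, -2))*(36 - 34), w(18))/(-42976) = (-2 + (122 + (-7 - 2))*(36 - 34))/(-42976) = (-2 + (122 - 9)*2)*(-1/42976) = (-2 + 113*2)*(-1/42976) = (-2 + 226)*(-1/42976) = 224*(-1/42976) = -7/1343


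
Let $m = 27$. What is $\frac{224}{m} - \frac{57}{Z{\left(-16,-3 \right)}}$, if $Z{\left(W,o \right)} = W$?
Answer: $\frac{5123}{432} \approx 11.859$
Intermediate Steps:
$\frac{224}{m} - \frac{57}{Z{\left(-16,-3 \right)}} = \frac{224}{27} - \frac{57}{-16} = 224 \cdot \frac{1}{27} - - \frac{57}{16} = \frac{224}{27} + \frac{57}{16} = \frac{5123}{432}$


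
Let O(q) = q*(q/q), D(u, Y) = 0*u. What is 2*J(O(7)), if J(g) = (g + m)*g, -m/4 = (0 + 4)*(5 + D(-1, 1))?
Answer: -1022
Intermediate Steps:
D(u, Y) = 0
m = -80 (m = -4*(0 + 4)*(5 + 0) = -16*5 = -4*20 = -80)
O(q) = q (O(q) = q*1 = q)
J(g) = g*(-80 + g) (J(g) = (g - 80)*g = (-80 + g)*g = g*(-80 + g))
2*J(O(7)) = 2*(7*(-80 + 7)) = 2*(7*(-73)) = 2*(-511) = -1022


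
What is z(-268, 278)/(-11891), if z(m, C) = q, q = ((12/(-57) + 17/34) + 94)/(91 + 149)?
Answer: -3583/108445920 ≈ -3.3039e-5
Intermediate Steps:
q = 3583/9120 (q = ((12*(-1/57) + 17*(1/34)) + 94)/240 = ((-4/19 + 1/2) + 94)*(1/240) = (11/38 + 94)*(1/240) = (3583/38)*(1/240) = 3583/9120 ≈ 0.39287)
z(m, C) = 3583/9120
z(-268, 278)/(-11891) = (3583/9120)/(-11891) = (3583/9120)*(-1/11891) = -3583/108445920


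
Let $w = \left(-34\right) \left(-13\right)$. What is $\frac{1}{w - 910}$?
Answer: $- \frac{1}{468} \approx -0.0021368$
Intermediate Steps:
$w = 442$
$\frac{1}{w - 910} = \frac{1}{442 - 910} = \frac{1}{-468} = - \frac{1}{468}$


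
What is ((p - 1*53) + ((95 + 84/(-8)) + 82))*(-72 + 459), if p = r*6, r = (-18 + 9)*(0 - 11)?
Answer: 547605/2 ≈ 2.7380e+5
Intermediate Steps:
r = 99 (r = -9*(-11) = 99)
p = 594 (p = 99*6 = 594)
((p - 1*53) + ((95 + 84/(-8)) + 82))*(-72 + 459) = ((594 - 1*53) + ((95 + 84/(-8)) + 82))*(-72 + 459) = ((594 - 53) + ((95 + 84*(-1/8)) + 82))*387 = (541 + ((95 - 21/2) + 82))*387 = (541 + (169/2 + 82))*387 = (541 + 333/2)*387 = (1415/2)*387 = 547605/2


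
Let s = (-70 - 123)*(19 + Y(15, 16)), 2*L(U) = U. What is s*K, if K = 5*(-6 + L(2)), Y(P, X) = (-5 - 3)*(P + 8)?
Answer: -796125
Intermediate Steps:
Y(P, X) = -64 - 8*P (Y(P, X) = -8*(8 + P) = -64 - 8*P)
L(U) = U/2
s = 31845 (s = (-70 - 123)*(19 + (-64 - 8*15)) = -193*(19 + (-64 - 120)) = -193*(19 - 184) = -193*(-165) = 31845)
K = -25 (K = 5*(-6 + (½)*2) = 5*(-6 + 1) = 5*(-5) = -25)
s*K = 31845*(-25) = -796125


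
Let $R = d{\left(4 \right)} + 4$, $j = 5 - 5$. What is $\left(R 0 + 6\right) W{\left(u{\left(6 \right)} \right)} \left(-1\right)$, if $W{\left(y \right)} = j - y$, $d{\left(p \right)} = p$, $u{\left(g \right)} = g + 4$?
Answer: $60$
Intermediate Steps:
$j = 0$
$u{\left(g \right)} = 4 + g$
$W{\left(y \right)} = - y$ ($W{\left(y \right)} = 0 - y = - y$)
$R = 8$ ($R = 4 + 4 = 8$)
$\left(R 0 + 6\right) W{\left(u{\left(6 \right)} \right)} \left(-1\right) = \left(8 \cdot 0 + 6\right) \left(- (4 + 6)\right) \left(-1\right) = \left(0 + 6\right) \left(\left(-1\right) 10\right) \left(-1\right) = 6 \left(-10\right) \left(-1\right) = \left(-60\right) \left(-1\right) = 60$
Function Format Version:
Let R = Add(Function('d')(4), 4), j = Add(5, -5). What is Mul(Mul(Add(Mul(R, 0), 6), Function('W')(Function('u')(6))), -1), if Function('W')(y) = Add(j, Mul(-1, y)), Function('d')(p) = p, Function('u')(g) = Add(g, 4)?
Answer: 60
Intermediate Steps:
j = 0
Function('u')(g) = Add(4, g)
Function('W')(y) = Mul(-1, y) (Function('W')(y) = Add(0, Mul(-1, y)) = Mul(-1, y))
R = 8 (R = Add(4, 4) = 8)
Mul(Mul(Add(Mul(R, 0), 6), Function('W')(Function('u')(6))), -1) = Mul(Mul(Add(Mul(8, 0), 6), Mul(-1, Add(4, 6))), -1) = Mul(Mul(Add(0, 6), Mul(-1, 10)), -1) = Mul(Mul(6, -10), -1) = Mul(-60, -1) = 60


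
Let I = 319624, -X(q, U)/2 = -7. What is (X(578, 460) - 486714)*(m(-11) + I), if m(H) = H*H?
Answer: -155619891500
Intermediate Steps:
X(q, U) = 14 (X(q, U) = -2*(-7) = 14)
m(H) = H²
(X(578, 460) - 486714)*(m(-11) + I) = (14 - 486714)*((-11)² + 319624) = -486700*(121 + 319624) = -486700*319745 = -155619891500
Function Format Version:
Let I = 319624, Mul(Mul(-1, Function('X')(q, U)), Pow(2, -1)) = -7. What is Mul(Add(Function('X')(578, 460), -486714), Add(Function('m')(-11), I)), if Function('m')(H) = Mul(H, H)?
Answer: -155619891500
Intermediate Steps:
Function('X')(q, U) = 14 (Function('X')(q, U) = Mul(-2, -7) = 14)
Function('m')(H) = Pow(H, 2)
Mul(Add(Function('X')(578, 460), -486714), Add(Function('m')(-11), I)) = Mul(Add(14, -486714), Add(Pow(-11, 2), 319624)) = Mul(-486700, Add(121, 319624)) = Mul(-486700, 319745) = -155619891500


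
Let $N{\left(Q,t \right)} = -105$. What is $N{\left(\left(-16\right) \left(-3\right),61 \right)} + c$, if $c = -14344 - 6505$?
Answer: $-20954$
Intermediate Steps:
$c = -20849$
$N{\left(\left(-16\right) \left(-3\right),61 \right)} + c = -105 - 20849 = -20954$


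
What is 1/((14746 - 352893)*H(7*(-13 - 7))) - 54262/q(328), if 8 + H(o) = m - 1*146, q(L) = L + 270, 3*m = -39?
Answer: -117854035740/1298822627 ≈ -90.739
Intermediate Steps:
m = -13 (m = (1/3)*(-39) = -13)
q(L) = 270 + L
H(o) = -167 (H(o) = -8 + (-13 - 1*146) = -8 + (-13 - 146) = -8 - 159 = -167)
1/((14746 - 352893)*H(7*(-13 - 7))) - 54262/q(328) = 1/((14746 - 352893)*(-167)) - 54262/(270 + 328) = -1/167/(-338147) - 54262/598 = -1/338147*(-1/167) - 54262*1/598 = 1/56470549 - 2087/23 = -117854035740/1298822627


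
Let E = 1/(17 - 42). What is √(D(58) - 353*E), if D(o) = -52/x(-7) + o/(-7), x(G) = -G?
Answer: 3*I*√217/35 ≈ 1.2626*I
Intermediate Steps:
E = -1/25 (E = 1/(-25) = -1/25 ≈ -0.040000)
D(o) = -52/7 - o/7 (D(o) = -52/((-1*(-7))) + o/(-7) = -52/7 + o*(-⅐) = -52*⅐ - o/7 = -52/7 - o/7)
√(D(58) - 353*E) = √((-52/7 - ⅐*58) - 353*(-1/25)) = √((-52/7 - 58/7) + 353/25) = √(-110/7 + 353/25) = √(-279/175) = 3*I*√217/35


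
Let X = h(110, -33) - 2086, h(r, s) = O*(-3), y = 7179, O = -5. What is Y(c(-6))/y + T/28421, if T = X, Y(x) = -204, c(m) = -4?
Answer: -6888531/68011453 ≈ -0.10128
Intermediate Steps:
h(r, s) = 15 (h(r, s) = -5*(-3) = 15)
X = -2071 (X = 15 - 2086 = -2071)
T = -2071
Y(c(-6))/y + T/28421 = -204/7179 - 2071/28421 = -204*1/7179 - 2071*1/28421 = -68/2393 - 2071/28421 = -6888531/68011453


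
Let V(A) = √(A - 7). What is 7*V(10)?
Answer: 7*√3 ≈ 12.124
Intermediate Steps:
V(A) = √(-7 + A)
7*V(10) = 7*√(-7 + 10) = 7*√3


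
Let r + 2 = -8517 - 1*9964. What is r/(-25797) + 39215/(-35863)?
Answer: -116257842/308385937 ≈ -0.37699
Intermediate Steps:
r = -18483 (r = -2 + (-8517 - 1*9964) = -2 + (-8517 - 9964) = -2 - 18481 = -18483)
r/(-25797) + 39215/(-35863) = -18483/(-25797) + 39215/(-35863) = -18483*(-1/25797) + 39215*(-1/35863) = 6161/8599 - 39215/35863 = -116257842/308385937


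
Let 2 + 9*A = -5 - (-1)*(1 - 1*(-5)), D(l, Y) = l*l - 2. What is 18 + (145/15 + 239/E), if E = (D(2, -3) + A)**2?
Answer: 82064/867 ≈ 94.653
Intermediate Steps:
D(l, Y) = -2 + l**2 (D(l, Y) = l**2 - 2 = -2 + l**2)
A = -1/9 (A = -2/9 + (-5 - (-1)*(1 - 1*(-5)))/9 = -2/9 + (-5 - (-1)*(1 + 5))/9 = -2/9 + (-5 - (-1)*6)/9 = -2/9 + (-5 - 1*(-6))/9 = -2/9 + (-5 + 6)/9 = -2/9 + (1/9)*1 = -2/9 + 1/9 = -1/9 ≈ -0.11111)
E = 289/81 (E = ((-2 + 2**2) - 1/9)**2 = ((-2 + 4) - 1/9)**2 = (2 - 1/9)**2 = (17/9)**2 = 289/81 ≈ 3.5679)
18 + (145/15 + 239/E) = 18 + (145/15 + 239/(289/81)) = 18 + (145*(1/15) + 239*(81/289)) = 18 + (29/3 + 19359/289) = 18 + 66458/867 = 82064/867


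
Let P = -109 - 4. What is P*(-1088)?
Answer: 122944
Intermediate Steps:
P = -113
P*(-1088) = -113*(-1088) = 122944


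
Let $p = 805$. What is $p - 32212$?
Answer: $-31407$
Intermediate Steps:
$p - 32212 = 805 - 32212 = -31407$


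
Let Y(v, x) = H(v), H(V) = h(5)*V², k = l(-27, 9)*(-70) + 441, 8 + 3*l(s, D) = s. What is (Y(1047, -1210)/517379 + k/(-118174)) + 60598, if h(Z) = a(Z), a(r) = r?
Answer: 1588137423924521/26203176834 ≈ 60609.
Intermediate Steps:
l(s, D) = -8/3 + s/3
k = 3773/3 (k = (-8/3 + (⅓)*(-27))*(-70) + 441 = (-8/3 - 9)*(-70) + 441 = -35/3*(-70) + 441 = 2450/3 + 441 = 3773/3 ≈ 1257.7)
h(Z) = Z
H(V) = 5*V²
Y(v, x) = 5*v²
(Y(1047, -1210)/517379 + k/(-118174)) + 60598 = ((5*1047²)/517379 + (3773/3)/(-118174)) + 60598 = ((5*1096209)*(1/517379) + (3773/3)*(-1/118174)) + 60598 = (5481045*(1/517379) - 539/50646) + 60598 = (5481045/517379 - 539/50646) + 60598 = 277314137789/26203176834 + 60598 = 1588137423924521/26203176834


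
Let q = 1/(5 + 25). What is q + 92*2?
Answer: 5521/30 ≈ 184.03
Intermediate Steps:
q = 1/30 ≈ 0.033333
q + 92*2 = 1/30 + 92*2 = 1/30 + 184 = 5521/30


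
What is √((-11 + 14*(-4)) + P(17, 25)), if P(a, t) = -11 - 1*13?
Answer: I*√91 ≈ 9.5394*I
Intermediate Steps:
P(a, t) = -24 (P(a, t) = -11 - 13 = -24)
√((-11 + 14*(-4)) + P(17, 25)) = √((-11 + 14*(-4)) - 24) = √((-11 - 56) - 24) = √(-67 - 24) = √(-91) = I*√91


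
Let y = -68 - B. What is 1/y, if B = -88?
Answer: 1/20 ≈ 0.050000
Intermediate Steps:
y = 20 (y = -68 - 1*(-88) = -68 + 88 = 20)
1/y = 1/20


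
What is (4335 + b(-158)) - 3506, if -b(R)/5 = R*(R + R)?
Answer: -248811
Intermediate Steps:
b(R) = -10*R² (b(R) = -5*R*(R + R) = -5*R*2*R = -10*R²)
(4335 + b(-158)) - 3506 = (4335 - 10*(-158)²) - 3506 = (4335 - 10*24964) - 3506 = (4335 - 249640) - 3506 = -245305 - 3506 = -248811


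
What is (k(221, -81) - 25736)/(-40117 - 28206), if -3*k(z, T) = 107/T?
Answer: 6253741/16602489 ≈ 0.37667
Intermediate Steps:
k(z, T) = -107/(3*T)
(k(221, -81) - 25736)/(-40117 - 28206) = (-107/3/(-81) - 25736)/(-40117 - 28206) = (-107/3*(-1/81) - 25736)/(-68323) = (107/243 - 25736)*(-1/68323) = -6253741/243*(-1/68323) = 6253741/16602489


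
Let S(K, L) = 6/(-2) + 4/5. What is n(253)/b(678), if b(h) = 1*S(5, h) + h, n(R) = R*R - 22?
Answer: 319935/3379 ≈ 94.683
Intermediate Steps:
n(R) = -22 + R² (n(R) = R² - 22 = -22 + R²)
S(K, L) = -11/5 (S(K, L) = 6*(-½) + 4*(⅕) = -3 + ⅘ = -11/5)
b(h) = -11/5 + h (b(h) = 1*(-11/5) + h = -11/5 + h)
n(253)/b(678) = (-22 + 253²)/(-11/5 + 678) = (-22 + 64009)/(3379/5) = 63987*(5/3379) = 319935/3379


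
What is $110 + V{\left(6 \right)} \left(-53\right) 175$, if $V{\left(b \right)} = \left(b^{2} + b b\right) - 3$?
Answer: $-639865$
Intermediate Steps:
$V{\left(b \right)} = -3 + 2 b^{2}$ ($V{\left(b \right)} = \left(b^{2} + b^{2}\right) - 3 = 2 b^{2} - 3 = -3 + 2 b^{2}$)
$110 + V{\left(6 \right)} \left(-53\right) 175 = 110 + \left(-3 + 2 \cdot 6^{2}\right) \left(-53\right) 175 = 110 + \left(-3 + 2 \cdot 36\right) \left(-53\right) 175 = 110 + \left(-3 + 72\right) \left(-53\right) 175 = 110 + 69 \left(-53\right) 175 = 110 - 639975 = -639865$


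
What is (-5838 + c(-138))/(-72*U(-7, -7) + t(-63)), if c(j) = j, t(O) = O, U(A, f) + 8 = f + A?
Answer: -664/169 ≈ -3.9290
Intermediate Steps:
U(A, f) = -8 + A + f (U(A, f) = -8 + (f + A) = -8 + (A + f) = -8 + A + f)
(-5838 + c(-138))/(-72*U(-7, -7) + t(-63)) = (-5838 - 138)/(-72*(-8 - 7 - 7) - 63) = -5976/(-72*(-22) - 63) = -5976/(1584 - 63) = -5976/1521 = -5976*1/1521 = -664/169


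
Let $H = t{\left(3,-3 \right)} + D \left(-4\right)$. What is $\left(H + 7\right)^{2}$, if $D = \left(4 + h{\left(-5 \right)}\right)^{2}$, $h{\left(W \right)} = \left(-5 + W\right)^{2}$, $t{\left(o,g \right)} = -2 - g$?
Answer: $1871081536$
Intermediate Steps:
$D = 10816$ ($D = \left(4 + \left(-5 - 5\right)^{2}\right)^{2} = \left(4 + \left(-10\right)^{2}\right)^{2} = \left(4 + 100\right)^{2} = 104^{2} = 10816$)
$H = -43263$ ($H = \left(-2 - -3\right) + 10816 \left(-4\right) = \left(-2 + 3\right) - 43264 = 1 - 43264 = -43263$)
$\left(H + 7\right)^{2} = \left(-43263 + 7\right)^{2} = \left(-43256\right)^{2} = 1871081536$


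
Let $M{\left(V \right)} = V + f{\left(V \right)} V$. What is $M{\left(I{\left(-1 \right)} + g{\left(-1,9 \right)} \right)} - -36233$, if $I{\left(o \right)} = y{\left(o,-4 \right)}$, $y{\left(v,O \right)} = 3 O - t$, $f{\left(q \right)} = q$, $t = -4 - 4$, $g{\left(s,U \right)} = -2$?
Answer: $36263$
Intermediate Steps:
$t = -8$
$y{\left(v,O \right)} = 8 + 3 O$ ($y{\left(v,O \right)} = 3 O - -8 = 3 O + 8 = 8 + 3 O$)
$I{\left(o \right)} = -4$ ($I{\left(o \right)} = 8 + 3 \left(-4\right) = 8 - 12 = -4$)
$M{\left(V \right)} = V + V^{2}$ ($M{\left(V \right)} = V + V V = V + V^{2}$)
$M{\left(I{\left(-1 \right)} + g{\left(-1,9 \right)} \right)} - -36233 = \left(-4 - 2\right) \left(1 - 6\right) - -36233 = - 6 \left(1 - 6\right) + 36233 = \left(-6\right) \left(-5\right) + 36233 = 30 + 36233 = 36263$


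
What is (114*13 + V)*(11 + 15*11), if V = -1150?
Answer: 58432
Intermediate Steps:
(114*13 + V)*(11 + 15*11) = (114*13 - 1150)*(11 + 15*11) = (1482 - 1150)*(11 + 165) = 332*176 = 58432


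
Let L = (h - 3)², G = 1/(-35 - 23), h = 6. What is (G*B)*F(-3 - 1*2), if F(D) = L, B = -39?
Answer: 351/58 ≈ 6.0517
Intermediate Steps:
G = -1/58 (G = 1/(-58) = -1/58 ≈ -0.017241)
L = 9 (L = (6 - 3)² = 3² = 9)
F(D) = 9
(G*B)*F(-3 - 1*2) = -1/58*(-39)*9 = (39/58)*9 = 351/58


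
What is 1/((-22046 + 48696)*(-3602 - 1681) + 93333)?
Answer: -1/140698617 ≈ -7.1074e-9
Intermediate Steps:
1/((-22046 + 48696)*(-3602 - 1681) + 93333) = 1/(26650*(-5283) + 93333) = 1/(-140791950 + 93333) = 1/(-140698617) = -1/140698617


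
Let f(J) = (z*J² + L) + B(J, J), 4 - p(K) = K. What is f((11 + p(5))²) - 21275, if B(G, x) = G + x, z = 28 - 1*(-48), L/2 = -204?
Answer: 738517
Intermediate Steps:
L = -408 (L = 2*(-204) = -408)
p(K) = 4 - K
z = 76 (z = 28 + 48 = 76)
f(J) = -408 + 2*J + 76*J² (f(J) = (76*J² - 408) + (J + J) = (-408 + 76*J²) + 2*J = -408 + 2*J + 76*J²)
f((11 + p(5))²) - 21275 = (-408 + 2*(11 + (4 - 1*5))² + 76*((11 + (4 - 1*5))²)²) - 21275 = (-408 + 2*(11 + (4 - 5))² + 76*((11 + (4 - 5))²)²) - 21275 = (-408 + 2*(11 - 1)² + 76*((11 - 1)²)²) - 21275 = (-408 + 2*10² + 76*(10²)²) - 21275 = (-408 + 2*100 + 76*100²) - 21275 = (-408 + 200 + 76*10000) - 21275 = (-408 + 200 + 760000) - 21275 = 759792 - 21275 = 738517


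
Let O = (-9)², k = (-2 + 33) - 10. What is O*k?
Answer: 1701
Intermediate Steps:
k = 21 (k = 31 - 10 = 21)
O = 81
O*k = 81*21 = 1701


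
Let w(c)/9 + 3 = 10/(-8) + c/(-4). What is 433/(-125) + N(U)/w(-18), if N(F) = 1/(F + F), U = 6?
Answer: -11566/3375 ≈ -3.4270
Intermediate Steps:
N(F) = 1/(2*F)
w(c) = -153/4 - 9*c/4 (w(c) = -27 + 9*(10/(-8) + c/(-4)) = -27 + 9*(10*(-⅛) + c*(-¼)) = -27 + 9*(-5/4 - c/4) = -27 + (-45/4 - 9*c/4) = -153/4 - 9*c/4)
433/(-125) + N(U)/w(-18) = 433/(-125) + ((½)/6)/(-153/4 - 9/4*(-18)) = 433*(-1/125) + ((½)*(⅙))/(-153/4 + 81/2) = -433/125 + 1/(12*(9/4)) = -433/125 + (1/12)*(4/9) = -433/125 + 1/27 = -11566/3375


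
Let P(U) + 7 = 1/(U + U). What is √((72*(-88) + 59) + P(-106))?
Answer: I*√70607077/106 ≈ 79.272*I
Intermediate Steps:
P(U) = -7 + 1/(2*U) (P(U) = -7 + 1/(U + U) = -7 + 1/(2*U))
√((72*(-88) + 59) + P(-106)) = √((72*(-88) + 59) + (-7 + (½)/(-106))) = √((-6336 + 59) + (-7 + (½)*(-1/106))) = √(-6277 + (-7 - 1/212)) = √(-6277 - 1485/212) = √(-1332209/212) = I*√70607077/106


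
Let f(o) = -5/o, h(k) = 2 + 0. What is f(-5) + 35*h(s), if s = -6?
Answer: 71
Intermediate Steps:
h(k) = 2
f(-5) + 35*h(s) = -5/(-5) + 35*2 = -5*(-⅕) + 70 = 1 + 70 = 71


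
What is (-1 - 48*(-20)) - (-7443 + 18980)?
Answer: -10578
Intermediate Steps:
(-1 - 48*(-20)) - (-7443 + 18980) = (-1 + 960) - 1*11537 = 959 - 11537 = -10578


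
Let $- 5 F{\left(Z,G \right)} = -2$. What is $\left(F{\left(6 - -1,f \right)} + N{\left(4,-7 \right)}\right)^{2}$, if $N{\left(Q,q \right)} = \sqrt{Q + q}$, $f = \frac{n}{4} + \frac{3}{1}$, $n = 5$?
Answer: $- \frac{71}{25} + \frac{4 i \sqrt{3}}{5} \approx -2.84 + 1.3856 i$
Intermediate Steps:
$f = \frac{17}{4}$ ($f = \frac{5}{4} + \frac{3}{1} = 5 \cdot \frac{1}{4} + 3 \cdot 1 = \frac{5}{4} + 3 = \frac{17}{4} \approx 4.25$)
$F{\left(Z,G \right)} = \frac{2}{5}$ ($F{\left(Z,G \right)} = \left(- \frac{1}{5}\right) \left(-2\right) = \frac{2}{5}$)
$\left(F{\left(6 - -1,f \right)} + N{\left(4,-7 \right)}\right)^{2} = \left(\frac{2}{5} + \sqrt{4 - 7}\right)^{2} = \left(\frac{2}{5} + \sqrt{-3}\right)^{2} = \left(\frac{2}{5} + i \sqrt{3}\right)^{2}$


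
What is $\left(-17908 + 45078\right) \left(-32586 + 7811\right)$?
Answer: $-673136750$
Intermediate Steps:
$\left(-17908 + 45078\right) \left(-32586 + 7811\right) = 27170 \left(-24775\right) = -673136750$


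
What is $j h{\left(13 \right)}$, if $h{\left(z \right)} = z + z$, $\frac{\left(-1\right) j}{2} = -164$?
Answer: $8528$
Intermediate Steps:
$j = 328$ ($j = \left(-2\right) \left(-164\right) = 328$)
$h{\left(z \right)} = 2 z$
$j h{\left(13 \right)} = 328 \cdot 2 \cdot 13 = 328 \cdot 26 = 8528$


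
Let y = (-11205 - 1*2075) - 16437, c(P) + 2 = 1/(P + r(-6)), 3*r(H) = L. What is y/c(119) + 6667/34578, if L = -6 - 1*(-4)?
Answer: 3228199423/216342 ≈ 14922.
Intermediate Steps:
L = -2 (L = -6 + 4 = -2)
r(H) = -⅔ (r(H) = (⅓)*(-2) = -⅔)
c(P) = -2 + 1/(-⅔ + P) (c(P) = -2 + 1/(P - ⅔) = -2 + 1/(-⅔ + P))
y = -29717 (y = (-11205 - 2075) - 16437 = -13280 - 16437 = -29717)
y/c(119) + 6667/34578 = -29717*(-2 + 3*119)/(7 - 6*119) + 6667/34578 = -29717*(-2 + 357)/(7 - 714) + 6667*(1/34578) = -29717/(-707/355) + 59/306 = -29717*(-355/707) + 59/306 = 10549535/707 + 59/306 = 3228199423/216342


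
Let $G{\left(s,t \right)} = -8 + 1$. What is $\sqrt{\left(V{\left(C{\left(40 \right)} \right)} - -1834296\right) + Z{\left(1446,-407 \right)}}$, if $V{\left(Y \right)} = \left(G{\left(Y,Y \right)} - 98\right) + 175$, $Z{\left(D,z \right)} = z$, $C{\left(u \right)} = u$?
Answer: $\sqrt{1833959} \approx 1354.2$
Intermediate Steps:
$G{\left(s,t \right)} = -7$
$V{\left(Y \right)} = 70$ ($V{\left(Y \right)} = \left(-7 - 98\right) + 175 = -105 + 175 = 70$)
$\sqrt{\left(V{\left(C{\left(40 \right)} \right)} - -1834296\right) + Z{\left(1446,-407 \right)}} = \sqrt{\left(70 - -1834296\right) - 407} = \sqrt{\left(70 + 1834296\right) - 407} = \sqrt{1834366 - 407} = \sqrt{1833959}$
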